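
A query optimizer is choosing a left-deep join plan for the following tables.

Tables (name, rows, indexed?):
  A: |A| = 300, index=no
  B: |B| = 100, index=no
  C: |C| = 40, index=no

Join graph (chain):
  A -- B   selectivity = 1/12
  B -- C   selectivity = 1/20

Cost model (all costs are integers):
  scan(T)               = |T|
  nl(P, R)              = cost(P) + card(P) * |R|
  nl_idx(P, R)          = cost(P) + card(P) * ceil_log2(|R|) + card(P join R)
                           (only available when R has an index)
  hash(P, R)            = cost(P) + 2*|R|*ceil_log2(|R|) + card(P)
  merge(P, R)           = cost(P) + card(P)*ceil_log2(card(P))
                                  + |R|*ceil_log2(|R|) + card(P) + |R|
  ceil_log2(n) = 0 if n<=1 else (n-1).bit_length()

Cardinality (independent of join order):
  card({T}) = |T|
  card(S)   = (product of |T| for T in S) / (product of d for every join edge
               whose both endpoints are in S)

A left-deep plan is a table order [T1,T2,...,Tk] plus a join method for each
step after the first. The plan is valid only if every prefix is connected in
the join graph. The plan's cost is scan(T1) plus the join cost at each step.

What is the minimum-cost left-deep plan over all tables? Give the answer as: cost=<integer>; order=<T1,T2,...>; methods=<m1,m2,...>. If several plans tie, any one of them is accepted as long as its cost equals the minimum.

Selinger DP (subsets sized 1..n):
  {A}: scan cost=300, card=300
  {B}: scan cost=100, card=100
  {C}: scan cost=40, card=40
  {AB}: card=2500; try (B,hash)→2000, (A,merge)→3900, (B,merge)→4100, (A,hash)→5600, (A,nl)→30100, (B,nl)→30300; best=2000 via (B,hash)
  {BC}: card=200; try (C,hash)→680, (B,merge)→1120, (C,merge)→1180, (B,hash)→1480, (B,nl)→4040, (C,nl)→4100; best=680 via (C,hash)
  {ABC}: card=5000; try (C,hash)→4980, (A,merge)→5480, (A,hash)→6280, (C,merge)→34780, (A,nl)→60680, (C,nl)→102000; best=4980 via (C,hash)

cost=4980; order=A,B,C; methods=hash,hash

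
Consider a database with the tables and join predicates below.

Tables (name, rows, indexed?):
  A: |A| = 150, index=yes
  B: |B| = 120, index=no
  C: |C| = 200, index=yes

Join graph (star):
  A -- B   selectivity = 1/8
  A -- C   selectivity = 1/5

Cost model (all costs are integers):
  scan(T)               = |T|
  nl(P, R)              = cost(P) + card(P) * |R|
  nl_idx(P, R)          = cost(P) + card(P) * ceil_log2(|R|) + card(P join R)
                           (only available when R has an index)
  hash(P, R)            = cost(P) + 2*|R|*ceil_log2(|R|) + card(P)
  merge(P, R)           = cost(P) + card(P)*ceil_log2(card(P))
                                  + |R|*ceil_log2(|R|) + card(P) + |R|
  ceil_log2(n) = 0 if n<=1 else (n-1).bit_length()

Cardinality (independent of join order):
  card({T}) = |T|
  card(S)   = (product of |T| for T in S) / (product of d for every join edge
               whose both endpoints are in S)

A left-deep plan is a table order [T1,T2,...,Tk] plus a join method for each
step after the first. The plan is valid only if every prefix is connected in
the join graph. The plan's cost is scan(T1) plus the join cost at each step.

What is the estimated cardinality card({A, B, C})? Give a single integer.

Tables in S: A(150), B(120), C(200)
Edges inside S: A-B(d=8), A-C(d=5)
numerator = 150 * 120 * 200 = 3600000
denominator = 8 * 5 = 40
card(S) = 3600000 / 40 = 90000

90000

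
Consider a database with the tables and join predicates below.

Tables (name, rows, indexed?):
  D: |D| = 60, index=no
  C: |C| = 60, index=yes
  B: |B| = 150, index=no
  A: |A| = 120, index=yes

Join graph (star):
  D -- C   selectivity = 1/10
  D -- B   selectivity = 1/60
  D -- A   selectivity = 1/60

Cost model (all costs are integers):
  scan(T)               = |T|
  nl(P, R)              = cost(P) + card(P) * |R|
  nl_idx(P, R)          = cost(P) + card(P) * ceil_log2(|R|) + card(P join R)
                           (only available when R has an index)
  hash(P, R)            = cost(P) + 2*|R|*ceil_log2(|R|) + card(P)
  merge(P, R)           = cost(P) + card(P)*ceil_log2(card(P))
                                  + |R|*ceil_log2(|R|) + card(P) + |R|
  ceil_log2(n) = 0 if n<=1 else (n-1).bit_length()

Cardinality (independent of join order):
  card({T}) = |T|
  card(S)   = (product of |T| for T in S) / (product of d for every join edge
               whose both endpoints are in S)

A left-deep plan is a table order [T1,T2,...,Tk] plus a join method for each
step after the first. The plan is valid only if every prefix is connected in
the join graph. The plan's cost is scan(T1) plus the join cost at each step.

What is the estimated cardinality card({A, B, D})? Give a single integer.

Tables in S: A(120), B(150), D(60)
Edges inside S: D-B(d=60), D-A(d=60)
numerator = 120 * 150 * 60 = 1080000
denominator = 60 * 60 = 3600
card(S) = 1080000 / 3600 = 300

300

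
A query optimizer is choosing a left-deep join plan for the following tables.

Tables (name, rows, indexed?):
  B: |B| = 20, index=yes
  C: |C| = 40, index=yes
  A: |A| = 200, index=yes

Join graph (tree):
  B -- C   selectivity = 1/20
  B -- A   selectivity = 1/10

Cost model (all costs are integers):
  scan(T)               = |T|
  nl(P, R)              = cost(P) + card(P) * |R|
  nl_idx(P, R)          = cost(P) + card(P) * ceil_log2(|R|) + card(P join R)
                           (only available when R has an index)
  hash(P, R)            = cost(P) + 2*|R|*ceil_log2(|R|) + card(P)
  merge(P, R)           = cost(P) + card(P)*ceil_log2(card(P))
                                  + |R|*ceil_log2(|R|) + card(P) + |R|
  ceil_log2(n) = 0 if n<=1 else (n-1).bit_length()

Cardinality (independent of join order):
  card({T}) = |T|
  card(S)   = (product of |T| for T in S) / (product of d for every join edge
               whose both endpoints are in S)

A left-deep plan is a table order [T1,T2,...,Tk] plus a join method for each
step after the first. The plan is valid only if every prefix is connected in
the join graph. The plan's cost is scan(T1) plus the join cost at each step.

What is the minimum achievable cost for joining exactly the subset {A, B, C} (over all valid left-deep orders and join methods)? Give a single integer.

Selinger DP over subsets of {A,B,C}:
  {B}: scan cost=20, card=20
  {C}: scan cost=40, card=40
  {A}: scan cost=200, card=200
  {BC}: card=40; try (C,nl_idx)→180, (B,hash)→280, (B,nl_idx)→280, (C,merge)→420, (B,merge)→440, (C,hash)→520 …(+2); best=180 via (C,nl_idx)
  {AB}: card=400; try (A,nl_idx)→580, (B,hash)→600, (B,nl_idx)→1600, (A,merge)→1940, (B,merge)→2120, (A,hash)→3240 …(+2); best=580 via (A,nl_idx)
  {ABC}: card=800; try (A,nl_idx)→1300, (C,hash)→1460, (A,merge)→2260, (A,hash)→3420, (C,nl_idx)→3780, (C,merge)→4860 …(+2); best=1300 via (A,nl_idx)

1300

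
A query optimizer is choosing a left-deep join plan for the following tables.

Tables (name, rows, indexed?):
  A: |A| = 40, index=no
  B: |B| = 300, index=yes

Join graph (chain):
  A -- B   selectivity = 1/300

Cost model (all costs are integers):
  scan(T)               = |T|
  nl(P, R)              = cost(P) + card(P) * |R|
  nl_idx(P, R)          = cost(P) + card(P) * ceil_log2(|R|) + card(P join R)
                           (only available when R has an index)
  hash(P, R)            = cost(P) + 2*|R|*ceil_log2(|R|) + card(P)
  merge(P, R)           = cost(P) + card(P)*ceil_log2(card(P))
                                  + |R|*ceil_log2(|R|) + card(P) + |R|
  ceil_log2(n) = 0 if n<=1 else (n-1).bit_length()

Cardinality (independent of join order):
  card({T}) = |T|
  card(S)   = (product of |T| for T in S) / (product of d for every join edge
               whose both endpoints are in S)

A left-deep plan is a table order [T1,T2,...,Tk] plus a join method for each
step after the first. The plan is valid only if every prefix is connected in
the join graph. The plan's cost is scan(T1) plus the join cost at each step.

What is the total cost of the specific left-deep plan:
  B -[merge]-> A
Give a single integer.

3580

step 1: scan B: cost=300, card=300
step 2: join A via merge
    card(P join A) = 300*40/(300) = 40
    cost = 300 + 300*9 + 40*6 + 300 + 40 = 3580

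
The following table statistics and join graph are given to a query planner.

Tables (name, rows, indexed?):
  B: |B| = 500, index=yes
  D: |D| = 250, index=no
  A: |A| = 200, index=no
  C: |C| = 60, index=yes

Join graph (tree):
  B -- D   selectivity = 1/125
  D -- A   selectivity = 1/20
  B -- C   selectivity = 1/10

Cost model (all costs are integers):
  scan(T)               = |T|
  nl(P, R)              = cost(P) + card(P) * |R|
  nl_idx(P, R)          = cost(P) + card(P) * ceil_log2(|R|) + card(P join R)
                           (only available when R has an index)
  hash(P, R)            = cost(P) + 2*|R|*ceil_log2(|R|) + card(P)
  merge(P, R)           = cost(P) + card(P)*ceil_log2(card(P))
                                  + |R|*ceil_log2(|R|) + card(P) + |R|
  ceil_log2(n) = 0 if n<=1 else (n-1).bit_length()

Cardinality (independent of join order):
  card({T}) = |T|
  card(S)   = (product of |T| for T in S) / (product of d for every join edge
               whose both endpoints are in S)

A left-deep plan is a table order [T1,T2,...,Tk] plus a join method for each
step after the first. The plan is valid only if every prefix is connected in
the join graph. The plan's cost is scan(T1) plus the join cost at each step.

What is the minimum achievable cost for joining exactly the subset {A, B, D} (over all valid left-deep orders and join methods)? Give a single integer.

Selinger DP over subsets of {A,B,D}:
  {B}: scan cost=500, card=500
  {D}: scan cost=250, card=250
  {A}: scan cost=200, card=200
  {BD}: card=1000; try (B,nl_idx)→3500, (D,hash)→5000, (B,merge)→7500, (D,merge)→7750, (B,hash)→9500, (B,nl)→125250 …(+1); best=3500 via (B,nl_idx)
  {AD}: card=2500; try (A,hash)→3700, (D,merge)→4250, (A,merge)→4300, (D,hash)→4400, (D,nl)→50200, (A,nl)→50250; best=3700 via (A,hash)
  {ABD}: card=10000; try (A,hash)→7700, (B,hash)→15200, (A,merge)→16300, (B,nl_idx)→36200, (B,merge)→41200, (A,nl)→203500 …(+1); best=7700 via (A,hash)

7700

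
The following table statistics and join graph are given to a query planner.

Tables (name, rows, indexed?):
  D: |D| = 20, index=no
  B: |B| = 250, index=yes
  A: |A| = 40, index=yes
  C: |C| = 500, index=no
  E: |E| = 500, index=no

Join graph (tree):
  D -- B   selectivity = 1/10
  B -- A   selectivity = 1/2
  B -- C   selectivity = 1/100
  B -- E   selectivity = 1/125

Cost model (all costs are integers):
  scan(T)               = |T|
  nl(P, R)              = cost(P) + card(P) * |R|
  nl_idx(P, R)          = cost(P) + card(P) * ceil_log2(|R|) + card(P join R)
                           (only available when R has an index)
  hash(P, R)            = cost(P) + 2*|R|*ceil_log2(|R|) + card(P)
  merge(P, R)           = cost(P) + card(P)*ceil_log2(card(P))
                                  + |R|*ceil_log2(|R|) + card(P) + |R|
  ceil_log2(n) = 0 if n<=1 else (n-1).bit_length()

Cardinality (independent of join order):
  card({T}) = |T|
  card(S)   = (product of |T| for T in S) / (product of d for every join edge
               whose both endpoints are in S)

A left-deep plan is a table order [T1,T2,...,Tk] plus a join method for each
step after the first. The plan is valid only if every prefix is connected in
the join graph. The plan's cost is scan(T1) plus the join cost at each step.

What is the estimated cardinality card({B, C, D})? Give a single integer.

2500

Tables in S: B(250), C(500), D(20)
Edges inside S: D-B(d=10), B-C(d=100)
numerator = 250 * 500 * 20 = 2500000
denominator = 10 * 100 = 1000
card(S) = 2500000 / 1000 = 2500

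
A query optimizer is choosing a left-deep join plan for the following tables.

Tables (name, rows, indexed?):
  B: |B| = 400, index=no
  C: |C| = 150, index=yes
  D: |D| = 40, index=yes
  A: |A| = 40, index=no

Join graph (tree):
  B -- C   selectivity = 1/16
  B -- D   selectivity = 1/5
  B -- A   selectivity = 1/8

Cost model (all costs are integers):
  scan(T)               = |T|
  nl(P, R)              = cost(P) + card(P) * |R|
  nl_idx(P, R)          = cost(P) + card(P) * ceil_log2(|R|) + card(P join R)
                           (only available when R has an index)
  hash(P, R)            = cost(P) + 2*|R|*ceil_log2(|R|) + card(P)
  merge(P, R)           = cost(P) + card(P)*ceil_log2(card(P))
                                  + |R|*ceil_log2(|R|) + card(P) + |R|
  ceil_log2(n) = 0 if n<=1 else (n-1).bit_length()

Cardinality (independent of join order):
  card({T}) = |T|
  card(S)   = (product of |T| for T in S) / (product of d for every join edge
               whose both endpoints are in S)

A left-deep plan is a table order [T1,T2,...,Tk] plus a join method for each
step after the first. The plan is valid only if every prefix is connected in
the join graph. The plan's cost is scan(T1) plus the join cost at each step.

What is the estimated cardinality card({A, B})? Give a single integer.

2000

Tables in S: A(40), B(400)
Edges inside S: B-A(d=8)
numerator = 40 * 400 = 16000
denominator = 8 = 8
card(S) = 16000 / 8 = 2000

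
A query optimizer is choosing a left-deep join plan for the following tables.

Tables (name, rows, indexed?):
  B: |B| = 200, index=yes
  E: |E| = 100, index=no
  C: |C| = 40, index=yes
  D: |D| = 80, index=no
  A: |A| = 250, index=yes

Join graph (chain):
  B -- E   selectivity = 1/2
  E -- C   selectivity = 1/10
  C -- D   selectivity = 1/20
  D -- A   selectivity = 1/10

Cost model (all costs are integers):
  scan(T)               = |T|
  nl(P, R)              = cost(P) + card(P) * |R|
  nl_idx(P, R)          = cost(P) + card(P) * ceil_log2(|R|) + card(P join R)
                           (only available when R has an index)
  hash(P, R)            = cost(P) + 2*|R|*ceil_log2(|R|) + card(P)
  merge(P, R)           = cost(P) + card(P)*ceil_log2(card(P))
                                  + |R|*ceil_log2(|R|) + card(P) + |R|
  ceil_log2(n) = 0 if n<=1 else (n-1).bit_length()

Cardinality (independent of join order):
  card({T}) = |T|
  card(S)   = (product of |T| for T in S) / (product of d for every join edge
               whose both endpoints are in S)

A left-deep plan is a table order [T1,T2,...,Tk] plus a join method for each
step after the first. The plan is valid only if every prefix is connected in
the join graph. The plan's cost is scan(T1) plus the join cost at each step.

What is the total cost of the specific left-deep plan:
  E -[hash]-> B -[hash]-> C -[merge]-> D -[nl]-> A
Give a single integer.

40694520

step 1: scan E: cost=100, card=100
step 2: join B via hash
    card(P join B) = 100*200/(2) = 10000
    cost = 100 + 2*200*8 + 100 = 3400
step 3: join C via hash
    card(P join C) = 10000*40/(10) = 40000
    cost = 3400 + 2*40*6 + 10000 = 13880
step 4: join D via merge
    card(P join D) = 40000*80/(20) = 160000
    cost = 13880 + 40000*16 + 80*7 + 40000 + 80 = 694520
step 5: join A via nl
    card(P join A) = 160000*250/(10) = 4000000
    cost = 694520 + 160000*250 = 40694520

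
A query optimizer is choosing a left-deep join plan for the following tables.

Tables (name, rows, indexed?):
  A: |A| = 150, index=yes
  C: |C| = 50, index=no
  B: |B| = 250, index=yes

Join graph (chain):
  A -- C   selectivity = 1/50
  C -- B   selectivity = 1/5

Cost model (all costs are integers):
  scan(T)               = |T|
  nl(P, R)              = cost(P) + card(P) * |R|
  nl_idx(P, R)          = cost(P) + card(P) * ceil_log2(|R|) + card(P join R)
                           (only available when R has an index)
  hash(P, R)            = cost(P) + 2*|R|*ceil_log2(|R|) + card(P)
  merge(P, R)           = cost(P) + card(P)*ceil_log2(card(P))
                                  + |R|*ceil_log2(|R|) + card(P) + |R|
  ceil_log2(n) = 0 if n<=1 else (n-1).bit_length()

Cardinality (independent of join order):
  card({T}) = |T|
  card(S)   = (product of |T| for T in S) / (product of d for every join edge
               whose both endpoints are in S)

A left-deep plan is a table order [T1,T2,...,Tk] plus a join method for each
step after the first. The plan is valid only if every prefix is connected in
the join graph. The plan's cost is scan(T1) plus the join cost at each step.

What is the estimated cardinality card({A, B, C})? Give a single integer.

7500

Tables in S: A(150), B(250), C(50)
Edges inside S: A-C(d=50), C-B(d=5)
numerator = 150 * 250 * 50 = 1875000
denominator = 50 * 5 = 250
card(S) = 1875000 / 250 = 7500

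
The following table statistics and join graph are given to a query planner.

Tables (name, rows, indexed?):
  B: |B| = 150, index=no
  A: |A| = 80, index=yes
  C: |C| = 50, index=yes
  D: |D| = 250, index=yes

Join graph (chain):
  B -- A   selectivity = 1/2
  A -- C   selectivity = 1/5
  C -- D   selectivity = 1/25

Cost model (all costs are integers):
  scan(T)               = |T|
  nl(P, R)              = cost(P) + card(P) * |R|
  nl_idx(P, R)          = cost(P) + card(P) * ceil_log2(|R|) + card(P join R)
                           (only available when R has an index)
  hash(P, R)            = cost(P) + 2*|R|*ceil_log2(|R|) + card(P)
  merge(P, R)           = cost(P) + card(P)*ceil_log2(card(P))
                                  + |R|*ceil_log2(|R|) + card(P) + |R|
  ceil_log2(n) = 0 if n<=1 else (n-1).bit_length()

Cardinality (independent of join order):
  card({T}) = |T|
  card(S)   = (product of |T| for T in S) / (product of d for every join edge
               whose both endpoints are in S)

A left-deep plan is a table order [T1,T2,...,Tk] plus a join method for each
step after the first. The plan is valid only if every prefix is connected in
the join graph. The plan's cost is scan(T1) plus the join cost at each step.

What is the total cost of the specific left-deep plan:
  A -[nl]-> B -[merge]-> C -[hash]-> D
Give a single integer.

160430

step 1: scan A: cost=80, card=80
step 2: join B via nl
    card(P join B) = 80*150/(2) = 6000
    cost = 80 + 80*150 = 12080
step 3: join C via merge
    card(P join C) = 6000*50/(5) = 60000
    cost = 12080 + 6000*13 + 50*6 + 6000 + 50 = 96430
step 4: join D via hash
    card(P join D) = 60000*250/(25) = 600000
    cost = 96430 + 2*250*8 + 60000 = 160430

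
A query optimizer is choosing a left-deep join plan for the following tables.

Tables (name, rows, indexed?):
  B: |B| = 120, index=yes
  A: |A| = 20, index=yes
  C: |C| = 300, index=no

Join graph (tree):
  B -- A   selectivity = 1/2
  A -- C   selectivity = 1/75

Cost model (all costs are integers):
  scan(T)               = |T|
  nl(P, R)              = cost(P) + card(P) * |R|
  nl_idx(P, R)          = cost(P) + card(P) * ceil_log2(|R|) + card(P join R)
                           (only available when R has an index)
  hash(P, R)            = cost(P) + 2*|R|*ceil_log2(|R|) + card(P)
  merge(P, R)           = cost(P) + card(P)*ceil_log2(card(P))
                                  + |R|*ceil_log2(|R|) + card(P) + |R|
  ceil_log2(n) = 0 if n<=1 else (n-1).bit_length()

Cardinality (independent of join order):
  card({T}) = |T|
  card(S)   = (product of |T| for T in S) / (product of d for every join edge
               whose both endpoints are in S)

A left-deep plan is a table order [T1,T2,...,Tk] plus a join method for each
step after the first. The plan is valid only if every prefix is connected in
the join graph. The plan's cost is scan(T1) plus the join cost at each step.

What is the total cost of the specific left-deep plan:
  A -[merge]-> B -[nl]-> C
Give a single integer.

361100

step 1: scan A: cost=20, card=20
step 2: join B via merge
    card(P join B) = 20*120/(2) = 1200
    cost = 20 + 20*5 + 120*7 + 20 + 120 = 1100
step 3: join C via nl
    card(P join C) = 1200*300/(75) = 4800
    cost = 1100 + 1200*300 = 361100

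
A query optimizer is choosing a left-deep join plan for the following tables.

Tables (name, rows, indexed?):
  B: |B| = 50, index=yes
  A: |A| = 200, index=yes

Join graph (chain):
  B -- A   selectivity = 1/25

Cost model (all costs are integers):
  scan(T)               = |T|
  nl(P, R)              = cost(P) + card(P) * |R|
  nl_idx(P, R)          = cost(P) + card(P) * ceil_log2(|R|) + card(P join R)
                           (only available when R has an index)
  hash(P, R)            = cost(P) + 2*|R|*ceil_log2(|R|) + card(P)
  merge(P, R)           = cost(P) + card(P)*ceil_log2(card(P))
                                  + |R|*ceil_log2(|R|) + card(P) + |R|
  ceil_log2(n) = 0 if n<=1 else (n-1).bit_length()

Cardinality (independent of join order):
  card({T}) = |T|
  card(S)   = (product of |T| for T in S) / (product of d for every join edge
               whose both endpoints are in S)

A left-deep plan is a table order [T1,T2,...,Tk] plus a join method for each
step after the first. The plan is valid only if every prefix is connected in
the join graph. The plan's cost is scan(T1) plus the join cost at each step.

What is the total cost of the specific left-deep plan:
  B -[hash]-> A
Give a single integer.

3300

step 1: scan B: cost=50, card=50
step 2: join A via hash
    card(P join A) = 50*200/(25) = 400
    cost = 50 + 2*200*8 + 50 = 3300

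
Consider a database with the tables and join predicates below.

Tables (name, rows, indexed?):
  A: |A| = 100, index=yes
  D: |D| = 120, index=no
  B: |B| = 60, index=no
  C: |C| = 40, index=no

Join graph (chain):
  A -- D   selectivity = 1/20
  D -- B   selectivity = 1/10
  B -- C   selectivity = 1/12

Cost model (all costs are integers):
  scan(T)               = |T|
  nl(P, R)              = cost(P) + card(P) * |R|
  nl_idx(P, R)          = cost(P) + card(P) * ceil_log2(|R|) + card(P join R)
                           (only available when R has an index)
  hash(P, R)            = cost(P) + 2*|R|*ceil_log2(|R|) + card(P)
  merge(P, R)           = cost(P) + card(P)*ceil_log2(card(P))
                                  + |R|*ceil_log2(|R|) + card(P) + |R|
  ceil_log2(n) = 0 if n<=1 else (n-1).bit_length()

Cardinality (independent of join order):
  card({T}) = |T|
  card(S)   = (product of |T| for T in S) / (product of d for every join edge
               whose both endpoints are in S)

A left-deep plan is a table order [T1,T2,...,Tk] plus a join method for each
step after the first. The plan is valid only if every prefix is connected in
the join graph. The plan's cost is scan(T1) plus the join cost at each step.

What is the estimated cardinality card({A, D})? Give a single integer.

Tables in S: A(100), D(120)
Edges inside S: A-D(d=20)
numerator = 100 * 120 = 12000
denominator = 20 = 20
card(S) = 12000 / 20 = 600

600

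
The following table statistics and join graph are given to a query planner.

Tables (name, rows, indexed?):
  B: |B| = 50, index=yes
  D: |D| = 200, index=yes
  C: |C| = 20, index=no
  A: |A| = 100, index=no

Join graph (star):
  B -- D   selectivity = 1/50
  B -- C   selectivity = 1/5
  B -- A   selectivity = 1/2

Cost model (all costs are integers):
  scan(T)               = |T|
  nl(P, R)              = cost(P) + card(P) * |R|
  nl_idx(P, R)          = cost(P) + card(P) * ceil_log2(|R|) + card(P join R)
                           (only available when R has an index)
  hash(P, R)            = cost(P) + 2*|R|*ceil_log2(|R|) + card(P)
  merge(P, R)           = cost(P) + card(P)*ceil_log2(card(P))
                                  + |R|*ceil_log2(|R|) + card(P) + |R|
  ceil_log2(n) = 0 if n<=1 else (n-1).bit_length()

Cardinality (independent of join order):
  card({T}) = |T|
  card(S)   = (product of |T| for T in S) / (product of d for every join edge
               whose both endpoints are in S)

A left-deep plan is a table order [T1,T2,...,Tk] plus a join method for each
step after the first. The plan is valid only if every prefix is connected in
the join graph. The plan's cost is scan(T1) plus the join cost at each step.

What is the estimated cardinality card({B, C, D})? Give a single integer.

Tables in S: B(50), C(20), D(200)
Edges inside S: B-D(d=50), B-C(d=5)
numerator = 50 * 20 * 200 = 200000
denominator = 50 * 5 = 250
card(S) = 200000 / 250 = 800

800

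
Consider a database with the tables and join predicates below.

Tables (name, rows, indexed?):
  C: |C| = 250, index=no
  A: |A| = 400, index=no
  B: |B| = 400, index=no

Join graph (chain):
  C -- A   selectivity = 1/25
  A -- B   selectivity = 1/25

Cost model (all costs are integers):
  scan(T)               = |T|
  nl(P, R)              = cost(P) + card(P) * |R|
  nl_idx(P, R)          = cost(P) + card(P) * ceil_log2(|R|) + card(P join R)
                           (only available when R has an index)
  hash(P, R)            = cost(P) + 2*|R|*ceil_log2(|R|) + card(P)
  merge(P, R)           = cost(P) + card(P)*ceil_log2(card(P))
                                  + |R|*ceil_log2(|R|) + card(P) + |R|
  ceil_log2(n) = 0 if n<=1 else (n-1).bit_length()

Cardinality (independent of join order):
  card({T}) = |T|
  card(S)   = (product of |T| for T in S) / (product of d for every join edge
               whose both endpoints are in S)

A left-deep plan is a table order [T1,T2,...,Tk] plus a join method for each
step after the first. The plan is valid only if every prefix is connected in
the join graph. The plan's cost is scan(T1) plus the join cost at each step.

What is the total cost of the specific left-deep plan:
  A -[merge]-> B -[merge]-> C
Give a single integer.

100250

step 1: scan A: cost=400, card=400
step 2: join B via merge
    card(P join B) = 400*400/(25) = 6400
    cost = 400 + 400*9 + 400*9 + 400 + 400 = 8400
step 3: join C via merge
    card(P join C) = 6400*250/(25) = 64000
    cost = 8400 + 6400*13 + 250*8 + 6400 + 250 = 100250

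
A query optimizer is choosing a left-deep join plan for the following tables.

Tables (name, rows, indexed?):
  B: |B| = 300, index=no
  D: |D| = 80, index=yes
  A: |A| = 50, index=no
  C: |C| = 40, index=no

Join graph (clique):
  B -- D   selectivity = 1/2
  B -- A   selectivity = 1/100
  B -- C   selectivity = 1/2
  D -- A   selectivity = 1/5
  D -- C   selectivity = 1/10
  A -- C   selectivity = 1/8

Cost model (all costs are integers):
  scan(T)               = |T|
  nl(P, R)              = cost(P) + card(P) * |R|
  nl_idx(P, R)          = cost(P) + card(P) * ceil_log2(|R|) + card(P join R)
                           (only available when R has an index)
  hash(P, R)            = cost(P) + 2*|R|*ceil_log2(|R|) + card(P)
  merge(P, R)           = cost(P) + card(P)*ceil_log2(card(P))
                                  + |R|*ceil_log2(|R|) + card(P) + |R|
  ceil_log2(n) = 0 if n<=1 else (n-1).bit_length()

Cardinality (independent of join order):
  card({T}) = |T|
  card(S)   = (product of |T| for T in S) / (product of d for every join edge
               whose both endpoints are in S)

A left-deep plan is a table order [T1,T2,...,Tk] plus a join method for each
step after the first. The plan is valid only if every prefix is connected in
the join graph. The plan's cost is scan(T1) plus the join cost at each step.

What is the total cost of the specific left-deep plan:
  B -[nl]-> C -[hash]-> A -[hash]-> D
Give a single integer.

20395

step 1: scan B: cost=300, card=300
step 2: join C via nl
    card(P join C) = 300*40/(2) = 6000
    cost = 300 + 300*40 = 12300
step 3: join A via hash
    card(P join A) = 6000*50/(100*8) = 375
    cost = 12300 + 2*50*6 + 6000 = 18900
step 4: join D via hash
    card(P join D) = 375*80/(2*5*10) = 300
    cost = 18900 + 2*80*7 + 375 = 20395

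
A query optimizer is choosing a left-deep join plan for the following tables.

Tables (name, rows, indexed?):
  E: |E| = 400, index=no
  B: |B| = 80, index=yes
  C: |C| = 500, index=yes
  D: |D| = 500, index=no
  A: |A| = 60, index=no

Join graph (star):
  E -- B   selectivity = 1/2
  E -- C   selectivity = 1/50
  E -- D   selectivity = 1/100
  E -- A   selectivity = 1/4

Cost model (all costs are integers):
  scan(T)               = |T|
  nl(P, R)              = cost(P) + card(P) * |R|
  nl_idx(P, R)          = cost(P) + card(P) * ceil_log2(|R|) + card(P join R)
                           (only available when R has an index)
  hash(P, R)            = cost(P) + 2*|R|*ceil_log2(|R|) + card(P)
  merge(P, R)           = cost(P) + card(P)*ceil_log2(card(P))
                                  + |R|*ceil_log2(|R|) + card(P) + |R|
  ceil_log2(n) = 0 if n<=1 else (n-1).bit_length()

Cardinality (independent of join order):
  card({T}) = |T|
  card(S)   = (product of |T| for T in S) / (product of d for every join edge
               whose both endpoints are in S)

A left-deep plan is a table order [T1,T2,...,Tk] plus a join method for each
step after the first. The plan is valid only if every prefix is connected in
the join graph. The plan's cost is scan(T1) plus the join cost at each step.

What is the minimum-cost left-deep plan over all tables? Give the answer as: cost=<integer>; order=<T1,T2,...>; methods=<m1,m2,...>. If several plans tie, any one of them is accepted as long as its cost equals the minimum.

Selinger DP (subsets sized 1..n):
  {E}: scan cost=400, card=400
  {B}: scan cost=80, card=80
  {C}: scan cost=500, card=500
  {D}: scan cost=500, card=500
  {A}: scan cost=60, card=60
  {BE}: card=16000; try (B,hash)→1920, (E,merge)→4720, (B,merge)→5040, (E,hash)→7360, (B,nl_idx)→19200, (E,nl)→32080 …(+1); best=1920 via (B,hash)
  {CE}: card=4000; try (C,nl_idx)→8000, (E,hash)→8200, (C,merge)→9400, (E,merge)→9500, (C,hash)→9800, (C,nl)→200400 …(+1); best=8000 via (C,nl_idx)
  {DE}: card=2000; try (E,hash)→8200, (D,merge)→9400, (E,merge)→9500, (D,hash)→9800, (D,nl)→200400, (E,nl)→200500; best=8200 via (E,hash)
  {AE}: card=6000; try (A,hash)→1520, (E,merge)→4480, (A,merge)→4820, (E,hash)→7320, (E,nl)→24060, (A,nl)→24400; best=1520 via (A,hash)
  {BCE}: card=160000; try (B,hash)→13120, (C,hash)→26920, (B,merge)→60640, (B,nl_idx)→196000, (C,merge)→246920, (C,nl_idx)→305920 …(+2); best=13120 via (B,hash)
  {BDE}: card=80000; try (B,hash)→11320, (D,hash)→26920, (B,merge)→32840, (B,nl_idx)→102200, (B,nl)→168200, (D,merge)→246920 …(+1); best=11320 via (B,hash)
  {ABE}: card=240000; try (B,hash)→8640, (A,hash)→18640, (B,merge)→86160, (A,merge)→242340, (B,nl_idx)→283520, (B,nl)→481520 …(+1); best=8640 via (B,hash)
  {CDE}: card=20000; try (C,hash)→19200, (D,hash)→21000, (C,merge)→37200, (C,nl_idx)→46200, (D,merge)→65000, (C,nl)→1008200 …(+1); best=19200 via (C,hash)
  {ACE}: card=60000; try (A,hash)→12720, (C,hash)→16520, (A,merge)→60420, (C,merge)→90520, (C,nl_idx)→115520, (A,nl)→248000 …(+1); best=12720 via (A,hash)
  {ADE}: card=30000; try (A,hash)→10920, (D,hash)→16520, (A,merge)→32620, (D,merge)→90520, (A,nl)→128200, (D,nl)→3001520; best=10920 via (A,hash)
  {BCDE}: card=800000; try (B,hash)→40320, (C,hash)→100320, (D,hash)→182120, (B,merge)→339840, (B,nl_idx)→959200, (C,merge)→1456320 …(+5); best=40320 via (B,hash)
  {ABCE}: card=2400000; try (B,hash)→73840, (A,hash)→173840, (C,hash)→257640, (B,merge)→1033360, (B,nl_idx)→2832720, (A,merge)→3053540 …(+5); best=73840 via (B,hash)
  {ABDE}: card=1200000; try (B,hash)→42040, (A,hash)→92040, (D,hash)→257640, (B,merge)→491560, (B,nl_idx)→1420920, (A,merge)→1451740 …(+4); best=42040 via (B,hash)
  {ACDE}: card=300000; try (A,hash)→39920, (C,hash)→49920, (D,hash)→81720, (A,merge)→339620, (C,merge)→495920, (C,nl_idx)→580920 …(+4); best=39920 via (A,hash)
  {ABCDE}: card=12000000; try (B,hash)→341040, (A,hash)→841040, (C,hash)→1251040, (D,hash)→2482840, (B,merge)→6040560, (B,nl_idx)→14139920 …(+8); best=341040 via (B,hash)

cost=341040; order=D,E,C,A,B; methods=hash,hash,hash,hash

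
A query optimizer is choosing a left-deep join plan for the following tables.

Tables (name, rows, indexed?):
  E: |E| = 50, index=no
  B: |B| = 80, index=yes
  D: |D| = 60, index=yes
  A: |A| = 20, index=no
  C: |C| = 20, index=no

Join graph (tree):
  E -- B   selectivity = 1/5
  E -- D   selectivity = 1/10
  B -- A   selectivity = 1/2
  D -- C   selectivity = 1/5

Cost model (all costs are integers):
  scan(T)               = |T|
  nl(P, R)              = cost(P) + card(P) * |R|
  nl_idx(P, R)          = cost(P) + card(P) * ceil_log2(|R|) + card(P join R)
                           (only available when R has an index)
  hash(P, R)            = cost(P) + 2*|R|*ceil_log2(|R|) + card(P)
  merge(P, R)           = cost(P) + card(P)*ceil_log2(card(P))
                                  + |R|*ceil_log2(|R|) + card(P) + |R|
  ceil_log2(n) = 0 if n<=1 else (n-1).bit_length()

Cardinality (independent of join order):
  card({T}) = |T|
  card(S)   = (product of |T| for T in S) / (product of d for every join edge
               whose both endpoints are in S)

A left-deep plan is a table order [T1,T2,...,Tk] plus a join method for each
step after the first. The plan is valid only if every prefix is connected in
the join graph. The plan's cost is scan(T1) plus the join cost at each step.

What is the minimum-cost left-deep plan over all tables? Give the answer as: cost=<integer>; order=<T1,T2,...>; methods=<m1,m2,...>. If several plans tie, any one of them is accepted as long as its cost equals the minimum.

Selinger DP (subsets sized 1..n):
  {E}: scan cost=50, card=50
  {B}: scan cost=80, card=80
  {D}: scan cost=60, card=60
  {A}: scan cost=20, card=20
  {C}: scan cost=20, card=20
  {BE}: card=800; try (E,hash)→760, (B,merge)→1040, (E,merge)→1070, (B,nl_idx)→1200, (B,hash)→1220, (B,nl)→4050 …(+1); best=760 via (E,hash)
  {DE}: card=300; try (D,nl_idx)→650, (E,hash)→720, (D,hash)→820, (D,merge)→820, (E,merge)→830, (D,nl)→3050 …(+1); best=650 via (D,nl_idx)
  {AB}: card=800; try (A,hash)→360, (B,merge)→780, (A,merge)→840, (B,nl_idx)→960, (B,hash)→1160, (B,nl)→1620 …(+1); best=360 via (A,hash)
  {CD}: card=240; try (C,hash)→320, (D,nl_idx)→380, (D,merge)→560, (C,merge)→600, (D,hash)→760, (D,nl)→1220 …(+1); best=320 via (C,hash)
  {BDE}: card=4800; try (B,hash)→2070, (D,hash)→2280, (B,merge)→4290, (B,nl_idx)→7550, (D,merge)→9980, (D,nl_idx)→10360 …(+2); best=2070 via (B,hash)
  {ABE}: card=8000; try (E,hash)→1760, (A,hash)→1760, (E,merge)→9510, (A,merge)→9680, (A,nl)→16760, (E,nl)→40360; best=1760 via (E,hash)
  {CDE}: card=1200; try (C,hash)→1150, (E,hash)→1160, (E,merge)→2830, (C,merge)→3770, (C,nl)→6650, (E,nl)→12320; best=1150 via (C,hash)
  {ABDE}: card=48000; try (A,hash)→7070, (D,hash)→10480, (A,merge)→69390, (D,nl_idx)→97760, (A,nl)→98070, (D,merge)→114180 …(+1); best=7070 via (A,hash)
  {BCDE}: card=19200; try (B,hash)→3470, (C,hash)→7070, (B,merge)→16190, (B,nl_idx)→28750, (C,merge)→69390, (B,nl)→97150 …(+1); best=3470 via (B,hash)
  {ABCDE}: card=192000; try (A,hash)→22870, (C,hash)→55270, (A,merge)→310790, (A,nl)→387470, (C,merge)→823190, (C,nl)→967070; best=22870 via (A,hash)

cost=22870; order=E,D,C,B,A; methods=nl_idx,hash,hash,hash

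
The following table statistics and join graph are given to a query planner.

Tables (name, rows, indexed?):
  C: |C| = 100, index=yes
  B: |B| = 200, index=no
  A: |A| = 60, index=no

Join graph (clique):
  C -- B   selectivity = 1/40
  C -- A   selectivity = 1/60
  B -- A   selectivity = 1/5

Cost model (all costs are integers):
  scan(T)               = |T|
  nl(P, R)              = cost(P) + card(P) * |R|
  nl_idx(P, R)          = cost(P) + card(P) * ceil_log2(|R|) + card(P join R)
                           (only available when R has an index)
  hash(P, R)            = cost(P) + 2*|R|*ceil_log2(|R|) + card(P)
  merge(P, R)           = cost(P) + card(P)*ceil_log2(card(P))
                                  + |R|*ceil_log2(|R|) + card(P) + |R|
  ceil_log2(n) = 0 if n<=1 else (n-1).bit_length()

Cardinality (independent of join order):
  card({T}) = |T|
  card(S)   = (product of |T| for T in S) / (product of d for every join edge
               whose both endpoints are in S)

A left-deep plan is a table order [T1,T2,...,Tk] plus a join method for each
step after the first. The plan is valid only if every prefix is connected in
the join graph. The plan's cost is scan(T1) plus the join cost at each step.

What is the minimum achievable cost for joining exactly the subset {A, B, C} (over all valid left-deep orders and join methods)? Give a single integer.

Selinger DP over subsets of {A,B,C}:
  {C}: scan cost=100, card=100
  {B}: scan cost=200, card=200
  {A}: scan cost=60, card=60
  {BC}: card=500; try (C,hash)→1800, (C,nl_idx)→2100, (B,merge)→2700, (C,merge)→2800, (B,hash)→3400, (B,nl)→20100 …(+1); best=1800 via (C,hash)
  {AC}: card=100; try (C,nl_idx)→580, (A,hash)→920, (C,merge)→1280, (A,merge)→1320, (C,hash)→1520, (C,nl)→6060 …(+1); best=580 via (C,nl_idx)
  {AB}: card=2400; try (A,hash)→1120, (B,merge)→2280, (A,merge)→2420, (B,hash)→3320, (B,nl)→12060, (A,nl)→12200; best=1120 via (A,hash)
  {ABC}: card=100; try (A,hash)→3020, (B,merge)→3180, (B,hash)→3880, (C,hash)→4920, (A,merge)→7220, (C,nl_idx)→18020 …(+4); best=3020 via (A,hash)

3020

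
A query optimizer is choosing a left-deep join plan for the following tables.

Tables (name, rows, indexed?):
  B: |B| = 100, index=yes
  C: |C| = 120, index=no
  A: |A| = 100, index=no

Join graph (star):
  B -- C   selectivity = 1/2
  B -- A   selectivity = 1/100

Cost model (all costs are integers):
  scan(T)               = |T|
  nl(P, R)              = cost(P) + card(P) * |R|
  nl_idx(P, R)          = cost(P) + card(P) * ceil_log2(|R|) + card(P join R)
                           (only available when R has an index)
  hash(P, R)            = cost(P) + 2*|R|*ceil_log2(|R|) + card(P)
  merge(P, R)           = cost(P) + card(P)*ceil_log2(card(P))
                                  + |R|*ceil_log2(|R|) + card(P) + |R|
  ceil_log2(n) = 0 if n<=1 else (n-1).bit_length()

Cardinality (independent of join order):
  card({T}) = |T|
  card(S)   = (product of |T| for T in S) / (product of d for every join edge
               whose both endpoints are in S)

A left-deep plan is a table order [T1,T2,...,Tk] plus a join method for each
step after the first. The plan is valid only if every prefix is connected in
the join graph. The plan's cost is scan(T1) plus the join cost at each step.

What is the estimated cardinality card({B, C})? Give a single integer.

6000

Tables in S: B(100), C(120)
Edges inside S: B-C(d=2)
numerator = 100 * 120 = 12000
denominator = 2 = 2
card(S) = 12000 / 2 = 6000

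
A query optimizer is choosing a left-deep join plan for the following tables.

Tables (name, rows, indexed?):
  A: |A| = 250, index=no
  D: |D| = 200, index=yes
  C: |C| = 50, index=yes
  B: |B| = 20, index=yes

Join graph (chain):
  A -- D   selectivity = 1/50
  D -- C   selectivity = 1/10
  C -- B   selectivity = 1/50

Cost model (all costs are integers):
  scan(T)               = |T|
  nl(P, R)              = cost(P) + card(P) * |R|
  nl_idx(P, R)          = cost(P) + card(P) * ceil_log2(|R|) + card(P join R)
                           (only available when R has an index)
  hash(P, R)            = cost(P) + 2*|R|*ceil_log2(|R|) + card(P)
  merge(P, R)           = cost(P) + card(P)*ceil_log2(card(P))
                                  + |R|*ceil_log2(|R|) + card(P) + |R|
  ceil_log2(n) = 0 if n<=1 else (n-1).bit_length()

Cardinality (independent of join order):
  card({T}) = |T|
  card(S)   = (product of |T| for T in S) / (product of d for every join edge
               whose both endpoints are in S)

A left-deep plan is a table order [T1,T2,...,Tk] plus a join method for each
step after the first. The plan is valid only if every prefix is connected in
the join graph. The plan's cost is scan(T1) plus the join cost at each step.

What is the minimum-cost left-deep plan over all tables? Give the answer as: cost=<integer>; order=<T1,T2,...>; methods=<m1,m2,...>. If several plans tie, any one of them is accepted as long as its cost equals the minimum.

cost=5120; order=B,C,D,A; methods=nl_idx,nl_idx,hash

Selinger DP (subsets sized 1..n):
  {A}: scan cost=250, card=250
  {D}: scan cost=200, card=200
  {C}: scan cost=50, card=50
  {B}: scan cost=20, card=20
  {AD}: card=1000; try (D,nl_idx)→3250, (D,hash)→3700, (A,merge)→4250, (D,merge)→4300, (A,hash)→4400, (A,nl)→50200 …(+1); best=3250 via (D,nl_idx)
  {CD}: card=1000; try (C,hash)→1000, (D,nl_idx)→1450, (D,merge)→2200, (C,merge)→2350, (C,nl_idx)→2400, (D,hash)→3300 …(+2); best=1000 via (C,hash)
  {BC}: card=20; try (C,nl_idx)→160, (B,hash)→300, (B,nl_idx)→320, (C,merge)→490, (B,merge)→520, (C,hash)→640 …(+2); best=160 via (C,nl_idx)
  {ACD}: card=5000; try (C,hash)→4850, (A,hash)→6000, (C,nl_idx)→14250, (A,merge)→14250, (C,merge)→14600, (C,nl)→53250 …(+1); best=4850 via (C,hash)
  {BCD}: card=400; try (D,nl_idx)→720, (D,merge)→2080, (B,hash)→2200, (D,hash)→3380, (D,nl)→4160, (B,nl_idx)→6400 …(+2); best=720 via (D,nl_idx)
  {ABCD}: card=2000; try (A,hash)→5120, (A,merge)→6970, (B,hash)→10050, (B,nl_idx)→31850, (B,merge)→74970, (A,nl)→100720 …(+1); best=5120 via (A,hash)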